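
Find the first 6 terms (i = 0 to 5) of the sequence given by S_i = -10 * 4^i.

This is a geometric sequence.
i=0: S_0 = -10 * 4^0 = -10
i=1: S_1 = -10 * 4^1 = -40
i=2: S_2 = -10 * 4^2 = -160
i=3: S_3 = -10 * 4^3 = -640
i=4: S_4 = -10 * 4^4 = -2560
i=5: S_5 = -10 * 4^5 = -10240
The first 6 terms are: [-10, -40, -160, -640, -2560, -10240]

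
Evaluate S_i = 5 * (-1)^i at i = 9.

S_9 = 5 * (-1)^9 = 5 * -1 = -5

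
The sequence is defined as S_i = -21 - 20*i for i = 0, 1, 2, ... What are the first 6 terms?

This is an arithmetic sequence.
i=0: S_0 = -21 + -20*0 = -21
i=1: S_1 = -21 + -20*1 = -41
i=2: S_2 = -21 + -20*2 = -61
i=3: S_3 = -21 + -20*3 = -81
i=4: S_4 = -21 + -20*4 = -101
i=5: S_5 = -21 + -20*5 = -121
The first 6 terms are: [-21, -41, -61, -81, -101, -121]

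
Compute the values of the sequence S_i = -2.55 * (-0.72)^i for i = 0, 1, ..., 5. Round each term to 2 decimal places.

This is a geometric sequence.
i=0: S_0 = -2.55 * (-0.72)^0 = -2.55
i=1: S_1 = -2.55 * (-0.72)^1 ≈ 1.84
i=2: S_2 = -2.55 * (-0.72)^2 ≈ -1.32
i=3: S_3 = -2.55 * (-0.72)^3 ≈ 0.95
i=4: S_4 = -2.55 * (-0.72)^4 ≈ -0.69
i=5: S_5 = -2.55 * (-0.72)^5 ≈ 0.49
The first 6 terms are: [-2.55, 1.84, -1.32, 0.95, -0.69, 0.49]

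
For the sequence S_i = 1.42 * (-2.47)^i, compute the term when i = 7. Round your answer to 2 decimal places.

S_7 = 1.42 * (-2.47)^7 ≈ 1.42 * -560.8913 ≈ -796.47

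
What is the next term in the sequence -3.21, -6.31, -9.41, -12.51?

Differences: -6.31 - -3.21 = -3.1
This is an arithmetic sequence with common difference d = -3.1.
Next term = -12.51 + -3.1 = -15.61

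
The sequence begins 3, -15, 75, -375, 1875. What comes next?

Ratios: -15 / 3 = -5.0
This is a geometric sequence with common ratio r = -5.
Next term = 1875 * -5 = -9375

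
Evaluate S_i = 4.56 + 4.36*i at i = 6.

S_6 = 4.56 + 4.36*6 = 4.56 + 26.16 = 30.72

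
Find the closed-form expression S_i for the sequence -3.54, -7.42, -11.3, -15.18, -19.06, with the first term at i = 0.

Check differences: -7.42 - -3.54 = -3.88
-11.3 - -7.42 = -3.88
Common difference d = -3.88.
First term a = -3.54.
Formula: S_i = -3.54 - 3.88*i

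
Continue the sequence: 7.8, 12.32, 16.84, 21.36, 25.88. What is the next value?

Differences: 12.32 - 7.8 = 4.52
This is an arithmetic sequence with common difference d = 4.52.
Next term = 25.88 + 4.52 = 30.4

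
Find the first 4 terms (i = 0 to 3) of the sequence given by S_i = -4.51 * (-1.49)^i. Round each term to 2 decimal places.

This is a geometric sequence.
i=0: S_0 = -4.51 * (-1.49)^0 = -4.51
i=1: S_1 = -4.51 * (-1.49)^1 ≈ 6.72
i=2: S_2 = -4.51 * (-1.49)^2 ≈ -10.01
i=3: S_3 = -4.51 * (-1.49)^3 ≈ 14.92
The first 4 terms are: [-4.51, 6.72, -10.01, 14.92]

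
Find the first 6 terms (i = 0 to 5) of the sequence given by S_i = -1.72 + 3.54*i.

This is an arithmetic sequence.
i=0: S_0 = -1.72 + 3.54*0 = -1.72
i=1: S_1 = -1.72 + 3.54*1 = 1.82
i=2: S_2 = -1.72 + 3.54*2 = 5.36
i=3: S_3 = -1.72 + 3.54*3 = 8.9
i=4: S_4 = -1.72 + 3.54*4 = 12.44
i=5: S_5 = -1.72 + 3.54*5 = 15.98
The first 6 terms are: [-1.72, 1.82, 5.36, 8.9, 12.44, 15.98]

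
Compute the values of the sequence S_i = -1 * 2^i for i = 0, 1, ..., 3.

This is a geometric sequence.
i=0: S_0 = -1 * 2^0 = -1
i=1: S_1 = -1 * 2^1 = -2
i=2: S_2 = -1 * 2^2 = -4
i=3: S_3 = -1 * 2^3 = -8
The first 4 terms are: [-1, -2, -4, -8]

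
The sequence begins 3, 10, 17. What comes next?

Differences: 10 - 3 = 7
This is an arithmetic sequence with common difference d = 7.
Next term = 17 + 7 = 24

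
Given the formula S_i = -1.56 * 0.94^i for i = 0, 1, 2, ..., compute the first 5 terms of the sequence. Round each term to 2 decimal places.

This is a geometric sequence.
i=0: S_0 = -1.56 * 0.94^0 = -1.56
i=1: S_1 = -1.56 * 0.94^1 ≈ -1.47
i=2: S_2 = -1.56 * 0.94^2 ≈ -1.38
i=3: S_3 = -1.56 * 0.94^3 ≈ -1.3
i=4: S_4 = -1.56 * 0.94^4 ≈ -1.22
The first 5 terms are: [-1.56, -1.47, -1.38, -1.3, -1.22]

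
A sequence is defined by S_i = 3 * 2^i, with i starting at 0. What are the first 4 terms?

This is a geometric sequence.
i=0: S_0 = 3 * 2^0 = 3
i=1: S_1 = 3 * 2^1 = 6
i=2: S_2 = 3 * 2^2 = 12
i=3: S_3 = 3 * 2^3 = 24
The first 4 terms are: [3, 6, 12, 24]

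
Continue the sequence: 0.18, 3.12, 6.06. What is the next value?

Differences: 3.12 - 0.18 = 2.94
This is an arithmetic sequence with common difference d = 2.94.
Next term = 6.06 + 2.94 = 9.0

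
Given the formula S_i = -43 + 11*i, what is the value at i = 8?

S_8 = -43 + 11*8 = -43 + 88 = 45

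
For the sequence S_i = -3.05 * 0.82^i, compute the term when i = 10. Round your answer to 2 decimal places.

S_10 = -3.05 * 0.82^10 ≈ -3.05 * 0.1374 ≈ -0.42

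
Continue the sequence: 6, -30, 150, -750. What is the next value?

Ratios: -30 / 6 = -5.0
This is a geometric sequence with common ratio r = -5.
Next term = -750 * -5 = 3750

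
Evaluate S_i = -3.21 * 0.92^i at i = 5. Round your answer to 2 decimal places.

S_5 = -3.21 * 0.92^5 ≈ -3.21 * 0.6591 ≈ -2.12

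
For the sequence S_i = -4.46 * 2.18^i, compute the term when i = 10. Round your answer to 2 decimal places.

S_10 = -4.46 * 2.18^10 ≈ -4.46 * 2424.1804 ≈ -10811.84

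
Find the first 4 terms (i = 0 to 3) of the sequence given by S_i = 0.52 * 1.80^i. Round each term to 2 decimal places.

This is a geometric sequence.
i=0: S_0 = 0.52 * 1.8^0 = 0.52
i=1: S_1 = 0.52 * 1.8^1 ≈ 0.94
i=2: S_2 = 0.52 * 1.8^2 ≈ 1.68
i=3: S_3 = 0.52 * 1.8^3 ≈ 3.03
The first 4 terms are: [0.52, 0.94, 1.68, 3.03]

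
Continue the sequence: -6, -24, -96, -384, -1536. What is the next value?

Ratios: -24 / -6 = 4.0
This is a geometric sequence with common ratio r = 4.
Next term = -1536 * 4 = -6144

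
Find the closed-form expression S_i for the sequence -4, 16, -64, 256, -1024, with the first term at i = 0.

Check ratios: 16 / -4 = -4.0
Common ratio r = -4.
First term a = -4.
Formula: S_i = -4 * (-4)^i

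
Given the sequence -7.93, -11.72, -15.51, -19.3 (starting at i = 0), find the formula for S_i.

Check differences: -11.72 - -7.93 = -3.79
-15.51 - -11.72 = -3.79
Common difference d = -3.79.
First term a = -7.93.
Formula: S_i = -7.93 - 3.79*i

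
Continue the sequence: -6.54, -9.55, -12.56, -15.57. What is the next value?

Differences: -9.55 - -6.54 = -3.01
This is an arithmetic sequence with common difference d = -3.01.
Next term = -15.57 + -3.01 = -18.58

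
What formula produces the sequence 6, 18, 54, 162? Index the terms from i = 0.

Check ratios: 18 / 6 = 3.0
Common ratio r = 3.
First term a = 6.
Formula: S_i = 6 * 3^i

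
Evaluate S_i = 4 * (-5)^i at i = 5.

S_5 = 4 * (-5)^5 = 4 * -3125 = -12500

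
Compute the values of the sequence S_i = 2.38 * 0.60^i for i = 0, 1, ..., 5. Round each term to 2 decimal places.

This is a geometric sequence.
i=0: S_0 = 2.38 * 0.6^0 = 2.38
i=1: S_1 = 2.38 * 0.6^1 ≈ 1.43
i=2: S_2 = 2.38 * 0.6^2 ≈ 0.86
i=3: S_3 = 2.38 * 0.6^3 ≈ 0.51
i=4: S_4 = 2.38 * 0.6^4 ≈ 0.31
i=5: S_5 = 2.38 * 0.6^5 ≈ 0.19
The first 6 terms are: [2.38, 1.43, 0.86, 0.51, 0.31, 0.19]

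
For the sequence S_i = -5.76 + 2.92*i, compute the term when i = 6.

S_6 = -5.76 + 2.92*6 = -5.76 + 17.52 = 11.76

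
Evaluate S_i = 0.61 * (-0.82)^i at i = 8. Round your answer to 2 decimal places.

S_8 = 0.61 * (-0.82)^8 ≈ 0.61 * 0.2044 ≈ 0.12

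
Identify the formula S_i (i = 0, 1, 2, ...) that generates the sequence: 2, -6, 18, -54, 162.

Check ratios: -6 / 2 = -3.0
Common ratio r = -3.
First term a = 2.
Formula: S_i = 2 * (-3)^i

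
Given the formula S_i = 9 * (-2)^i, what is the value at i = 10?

S_10 = 9 * (-2)^10 = 9 * 1024 = 9216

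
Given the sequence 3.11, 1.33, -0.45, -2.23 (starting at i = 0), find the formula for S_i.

Check differences: 1.33 - 3.11 = -1.78
-0.45 - 1.33 = -1.78
Common difference d = -1.78.
First term a = 3.11.
Formula: S_i = 3.11 - 1.78*i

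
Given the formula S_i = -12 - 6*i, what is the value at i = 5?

S_5 = -12 + -6*5 = -12 + -30 = -42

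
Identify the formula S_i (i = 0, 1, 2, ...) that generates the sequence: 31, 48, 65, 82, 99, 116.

Check differences: 48 - 31 = 17
65 - 48 = 17
Common difference d = 17.
First term a = 31.
Formula: S_i = 31 + 17*i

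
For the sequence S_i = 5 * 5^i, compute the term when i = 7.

S_7 = 5 * 5^7 = 5 * 78125 = 390625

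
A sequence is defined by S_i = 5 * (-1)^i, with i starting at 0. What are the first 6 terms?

This is a geometric sequence.
i=0: S_0 = 5 * (-1)^0 = 5
i=1: S_1 = 5 * (-1)^1 = -5
i=2: S_2 = 5 * (-1)^2 = 5
i=3: S_3 = 5 * (-1)^3 = -5
i=4: S_4 = 5 * (-1)^4 = 5
i=5: S_5 = 5 * (-1)^5 = -5
The first 6 terms are: [5, -5, 5, -5, 5, -5]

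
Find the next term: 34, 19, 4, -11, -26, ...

Differences: 19 - 34 = -15
This is an arithmetic sequence with common difference d = -15.
Next term = -26 + -15 = -41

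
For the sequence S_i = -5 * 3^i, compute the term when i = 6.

S_6 = -5 * 3^6 = -5 * 729 = -3645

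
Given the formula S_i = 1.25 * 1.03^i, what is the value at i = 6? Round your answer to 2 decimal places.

S_6 = 1.25 * 1.03^6 ≈ 1.25 * 1.1941 ≈ 1.49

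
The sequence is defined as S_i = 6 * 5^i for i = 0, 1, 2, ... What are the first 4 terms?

This is a geometric sequence.
i=0: S_0 = 6 * 5^0 = 6
i=1: S_1 = 6 * 5^1 = 30
i=2: S_2 = 6 * 5^2 = 150
i=3: S_3 = 6 * 5^3 = 750
The first 4 terms are: [6, 30, 150, 750]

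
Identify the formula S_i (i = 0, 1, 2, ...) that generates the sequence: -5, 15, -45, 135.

Check ratios: 15 / -5 = -3.0
Common ratio r = -3.
First term a = -5.
Formula: S_i = -5 * (-3)^i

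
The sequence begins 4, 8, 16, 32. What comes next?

Ratios: 8 / 4 = 2.0
This is a geometric sequence with common ratio r = 2.
Next term = 32 * 2 = 64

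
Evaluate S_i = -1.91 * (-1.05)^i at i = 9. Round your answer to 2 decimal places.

S_9 = -1.91 * (-1.05)^9 ≈ -1.91 * -1.5513 ≈ 2.96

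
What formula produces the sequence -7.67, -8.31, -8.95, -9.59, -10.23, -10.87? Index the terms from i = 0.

Check differences: -8.31 - -7.67 = -0.64
-8.95 - -8.31 = -0.64
Common difference d = -0.64.
First term a = -7.67.
Formula: S_i = -7.67 - 0.64*i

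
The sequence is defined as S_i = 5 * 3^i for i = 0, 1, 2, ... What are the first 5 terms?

This is a geometric sequence.
i=0: S_0 = 5 * 3^0 = 5
i=1: S_1 = 5 * 3^1 = 15
i=2: S_2 = 5 * 3^2 = 45
i=3: S_3 = 5 * 3^3 = 135
i=4: S_4 = 5 * 3^4 = 405
The first 5 terms are: [5, 15, 45, 135, 405]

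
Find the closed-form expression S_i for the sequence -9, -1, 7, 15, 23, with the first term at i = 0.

Check differences: -1 - -9 = 8
7 - -1 = 8
Common difference d = 8.
First term a = -9.
Formula: S_i = -9 + 8*i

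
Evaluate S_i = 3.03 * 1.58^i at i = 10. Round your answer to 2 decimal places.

S_10 = 3.03 * 1.58^10 ≈ 3.03 * 96.9551 ≈ 293.77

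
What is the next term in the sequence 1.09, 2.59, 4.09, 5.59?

Differences: 2.59 - 1.09 = 1.5
This is an arithmetic sequence with common difference d = 1.5.
Next term = 5.59 + 1.5 = 7.09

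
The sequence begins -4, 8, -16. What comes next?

Ratios: 8 / -4 = -2.0
This is a geometric sequence with common ratio r = -2.
Next term = -16 * -2 = 32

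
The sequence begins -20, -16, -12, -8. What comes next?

Differences: -16 - -20 = 4
This is an arithmetic sequence with common difference d = 4.
Next term = -8 + 4 = -4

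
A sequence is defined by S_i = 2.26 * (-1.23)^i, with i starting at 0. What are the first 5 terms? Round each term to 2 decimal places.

This is a geometric sequence.
i=0: S_0 = 2.26 * (-1.23)^0 = 2.26
i=1: S_1 = 2.26 * (-1.23)^1 ≈ -2.78
i=2: S_2 = 2.26 * (-1.23)^2 ≈ 3.42
i=3: S_3 = 2.26 * (-1.23)^3 ≈ -4.21
i=4: S_4 = 2.26 * (-1.23)^4 ≈ 5.17
The first 5 terms are: [2.26, -2.78, 3.42, -4.21, 5.17]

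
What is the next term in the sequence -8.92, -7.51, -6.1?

Differences: -7.51 - -8.92 = 1.41
This is an arithmetic sequence with common difference d = 1.41.
Next term = -6.1 + 1.41 = -4.69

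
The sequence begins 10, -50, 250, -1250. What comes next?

Ratios: -50 / 10 = -5.0
This is a geometric sequence with common ratio r = -5.
Next term = -1250 * -5 = 6250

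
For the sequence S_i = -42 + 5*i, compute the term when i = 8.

S_8 = -42 + 5*8 = -42 + 40 = -2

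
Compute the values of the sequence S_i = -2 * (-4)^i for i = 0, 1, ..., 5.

This is a geometric sequence.
i=0: S_0 = -2 * (-4)^0 = -2
i=1: S_1 = -2 * (-4)^1 = 8
i=2: S_2 = -2 * (-4)^2 = -32
i=3: S_3 = -2 * (-4)^3 = 128
i=4: S_4 = -2 * (-4)^4 = -512
i=5: S_5 = -2 * (-4)^5 = 2048
The first 6 terms are: [-2, 8, -32, 128, -512, 2048]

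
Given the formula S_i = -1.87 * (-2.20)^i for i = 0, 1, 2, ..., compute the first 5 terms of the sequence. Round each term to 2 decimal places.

This is a geometric sequence.
i=0: S_0 = -1.87 * (-2.2)^0 = -1.87
i=1: S_1 = -1.87 * (-2.2)^1 ≈ 4.11
i=2: S_2 = -1.87 * (-2.2)^2 ≈ -9.05
i=3: S_3 = -1.87 * (-2.2)^3 ≈ 19.91
i=4: S_4 = -1.87 * (-2.2)^4 ≈ -43.81
The first 5 terms are: [-1.87, 4.11, -9.05, 19.91, -43.81]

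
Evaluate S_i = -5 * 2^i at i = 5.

S_5 = -5 * 2^5 = -5 * 32 = -160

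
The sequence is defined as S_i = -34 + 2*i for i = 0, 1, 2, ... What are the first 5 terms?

This is an arithmetic sequence.
i=0: S_0 = -34 + 2*0 = -34
i=1: S_1 = -34 + 2*1 = -32
i=2: S_2 = -34 + 2*2 = -30
i=3: S_3 = -34 + 2*3 = -28
i=4: S_4 = -34 + 2*4 = -26
The first 5 terms are: [-34, -32, -30, -28, -26]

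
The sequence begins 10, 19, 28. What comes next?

Differences: 19 - 10 = 9
This is an arithmetic sequence with common difference d = 9.
Next term = 28 + 9 = 37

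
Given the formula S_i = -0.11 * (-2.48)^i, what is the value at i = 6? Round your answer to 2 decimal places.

S_6 = -0.11 * (-2.48)^6 ≈ -0.11 * 232.6538 ≈ -25.59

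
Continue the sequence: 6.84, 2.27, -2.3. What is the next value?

Differences: 2.27 - 6.84 = -4.57
This is an arithmetic sequence with common difference d = -4.57.
Next term = -2.3 + -4.57 = -6.87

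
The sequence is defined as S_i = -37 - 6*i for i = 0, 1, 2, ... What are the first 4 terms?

This is an arithmetic sequence.
i=0: S_0 = -37 + -6*0 = -37
i=1: S_1 = -37 + -6*1 = -43
i=2: S_2 = -37 + -6*2 = -49
i=3: S_3 = -37 + -6*3 = -55
The first 4 terms are: [-37, -43, -49, -55]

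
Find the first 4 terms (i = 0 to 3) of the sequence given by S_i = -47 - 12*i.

This is an arithmetic sequence.
i=0: S_0 = -47 + -12*0 = -47
i=1: S_1 = -47 + -12*1 = -59
i=2: S_2 = -47 + -12*2 = -71
i=3: S_3 = -47 + -12*3 = -83
The first 4 terms are: [-47, -59, -71, -83]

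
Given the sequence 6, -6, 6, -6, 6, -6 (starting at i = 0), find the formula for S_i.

Check ratios: -6 / 6 = -1.0
Common ratio r = -1.
First term a = 6.
Formula: S_i = 6 * (-1)^i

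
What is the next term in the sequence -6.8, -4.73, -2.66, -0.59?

Differences: -4.73 - -6.8 = 2.07
This is an arithmetic sequence with common difference d = 2.07.
Next term = -0.59 + 2.07 = 1.48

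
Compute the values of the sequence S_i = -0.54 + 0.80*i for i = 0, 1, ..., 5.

This is an arithmetic sequence.
i=0: S_0 = -0.54 + 0.8*0 = -0.54
i=1: S_1 = -0.54 + 0.8*1 = 0.26
i=2: S_2 = -0.54 + 0.8*2 = 1.06
i=3: S_3 = -0.54 + 0.8*3 = 1.86
i=4: S_4 = -0.54 + 0.8*4 = 2.66
i=5: S_5 = -0.54 + 0.8*5 = 3.46
The first 6 terms are: [-0.54, 0.26, 1.06, 1.86, 2.66, 3.46]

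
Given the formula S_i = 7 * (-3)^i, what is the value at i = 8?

S_8 = 7 * (-3)^8 = 7 * 6561 = 45927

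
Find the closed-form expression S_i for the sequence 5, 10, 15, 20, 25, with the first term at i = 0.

Check differences: 10 - 5 = 5
15 - 10 = 5
Common difference d = 5.
First term a = 5.
Formula: S_i = 5 + 5*i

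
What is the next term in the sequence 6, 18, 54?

Ratios: 18 / 6 = 3.0
This is a geometric sequence with common ratio r = 3.
Next term = 54 * 3 = 162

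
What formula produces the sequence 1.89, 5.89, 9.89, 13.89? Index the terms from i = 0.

Check differences: 5.89 - 1.89 = 4.0
9.89 - 5.89 = 4.0
Common difference d = 4.0.
First term a = 1.89.
Formula: S_i = 1.89 + 4.00*i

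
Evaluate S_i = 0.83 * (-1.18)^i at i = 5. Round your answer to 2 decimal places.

S_5 = 0.83 * (-1.18)^5 ≈ 0.83 * -2.2878 ≈ -1.9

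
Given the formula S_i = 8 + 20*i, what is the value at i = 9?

S_9 = 8 + 20*9 = 8 + 180 = 188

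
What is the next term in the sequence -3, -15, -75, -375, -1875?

Ratios: -15 / -3 = 5.0
This is a geometric sequence with common ratio r = 5.
Next term = -1875 * 5 = -9375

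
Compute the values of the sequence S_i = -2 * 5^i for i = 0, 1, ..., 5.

This is a geometric sequence.
i=0: S_0 = -2 * 5^0 = -2
i=1: S_1 = -2 * 5^1 = -10
i=2: S_2 = -2 * 5^2 = -50
i=3: S_3 = -2 * 5^3 = -250
i=4: S_4 = -2 * 5^4 = -1250
i=5: S_5 = -2 * 5^5 = -6250
The first 6 terms are: [-2, -10, -50, -250, -1250, -6250]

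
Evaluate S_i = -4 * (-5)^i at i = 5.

S_5 = -4 * (-5)^5 = -4 * -3125 = 12500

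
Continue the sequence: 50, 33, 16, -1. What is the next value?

Differences: 33 - 50 = -17
This is an arithmetic sequence with common difference d = -17.
Next term = -1 + -17 = -18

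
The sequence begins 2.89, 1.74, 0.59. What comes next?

Differences: 1.74 - 2.89 = -1.15
This is an arithmetic sequence with common difference d = -1.15.
Next term = 0.59 + -1.15 = -0.56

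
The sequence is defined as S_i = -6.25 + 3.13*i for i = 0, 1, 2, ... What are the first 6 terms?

This is an arithmetic sequence.
i=0: S_0 = -6.25 + 3.13*0 = -6.25
i=1: S_1 = -6.25 + 3.13*1 = -3.12
i=2: S_2 = -6.25 + 3.13*2 = 0.01
i=3: S_3 = -6.25 + 3.13*3 = 3.14
i=4: S_4 = -6.25 + 3.13*4 = 6.27
i=5: S_5 = -6.25 + 3.13*5 = 9.4
The first 6 terms are: [-6.25, -3.12, 0.01, 3.14, 6.27, 9.4]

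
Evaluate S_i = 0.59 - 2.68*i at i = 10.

S_10 = 0.59 + -2.68*10 = 0.59 + -26.8 = -26.21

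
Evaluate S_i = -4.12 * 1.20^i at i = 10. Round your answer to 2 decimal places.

S_10 = -4.12 * 1.2^10 ≈ -4.12 * 6.1917 ≈ -25.51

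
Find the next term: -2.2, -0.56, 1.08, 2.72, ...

Differences: -0.56 - -2.2 = 1.64
This is an arithmetic sequence with common difference d = 1.64.
Next term = 2.72 + 1.64 = 4.36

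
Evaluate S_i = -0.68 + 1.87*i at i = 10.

S_10 = -0.68 + 1.87*10 = -0.68 + 18.7 = 18.02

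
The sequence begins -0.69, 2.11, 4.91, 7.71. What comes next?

Differences: 2.11 - -0.69 = 2.8
This is an arithmetic sequence with common difference d = 2.8.
Next term = 7.71 + 2.8 = 10.51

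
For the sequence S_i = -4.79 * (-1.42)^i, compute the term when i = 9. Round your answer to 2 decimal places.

S_9 = -4.79 * (-1.42)^9 ≈ -4.79 * -23.4744 ≈ 112.44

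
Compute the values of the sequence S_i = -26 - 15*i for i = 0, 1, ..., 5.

This is an arithmetic sequence.
i=0: S_0 = -26 + -15*0 = -26
i=1: S_1 = -26 + -15*1 = -41
i=2: S_2 = -26 + -15*2 = -56
i=3: S_3 = -26 + -15*3 = -71
i=4: S_4 = -26 + -15*4 = -86
i=5: S_5 = -26 + -15*5 = -101
The first 6 terms are: [-26, -41, -56, -71, -86, -101]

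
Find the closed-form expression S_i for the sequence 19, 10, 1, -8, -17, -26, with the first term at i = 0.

Check differences: 10 - 19 = -9
1 - 10 = -9
Common difference d = -9.
First term a = 19.
Formula: S_i = 19 - 9*i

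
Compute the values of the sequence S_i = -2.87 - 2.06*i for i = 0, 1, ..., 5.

This is an arithmetic sequence.
i=0: S_0 = -2.87 + -2.06*0 = -2.87
i=1: S_1 = -2.87 + -2.06*1 = -4.93
i=2: S_2 = -2.87 + -2.06*2 = -6.99
i=3: S_3 = -2.87 + -2.06*3 = -9.05
i=4: S_4 = -2.87 + -2.06*4 = -11.11
i=5: S_5 = -2.87 + -2.06*5 = -13.17
The first 6 terms are: [-2.87, -4.93, -6.99, -9.05, -11.11, -13.17]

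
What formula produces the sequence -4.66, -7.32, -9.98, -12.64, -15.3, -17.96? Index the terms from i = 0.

Check differences: -7.32 - -4.66 = -2.66
-9.98 - -7.32 = -2.66
Common difference d = -2.66.
First term a = -4.66.
Formula: S_i = -4.66 - 2.66*i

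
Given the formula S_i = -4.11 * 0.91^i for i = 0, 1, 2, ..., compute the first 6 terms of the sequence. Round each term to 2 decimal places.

This is a geometric sequence.
i=0: S_0 = -4.11 * 0.91^0 = -4.11
i=1: S_1 = -4.11 * 0.91^1 ≈ -3.74
i=2: S_2 = -4.11 * 0.91^2 ≈ -3.4
i=3: S_3 = -4.11 * 0.91^3 ≈ -3.1
i=4: S_4 = -4.11 * 0.91^4 ≈ -2.82
i=5: S_5 = -4.11 * 0.91^5 ≈ -2.56
The first 6 terms are: [-4.11, -3.74, -3.4, -3.1, -2.82, -2.56]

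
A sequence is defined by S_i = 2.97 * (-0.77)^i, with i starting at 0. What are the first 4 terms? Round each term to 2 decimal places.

This is a geometric sequence.
i=0: S_0 = 2.97 * (-0.77)^0 = 2.97
i=1: S_1 = 2.97 * (-0.77)^1 ≈ -2.29
i=2: S_2 = 2.97 * (-0.77)^2 ≈ 1.76
i=3: S_3 = 2.97 * (-0.77)^3 ≈ -1.36
The first 4 terms are: [2.97, -2.29, 1.76, -1.36]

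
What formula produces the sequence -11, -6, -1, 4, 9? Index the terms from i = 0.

Check differences: -6 - -11 = 5
-1 - -6 = 5
Common difference d = 5.
First term a = -11.
Formula: S_i = -11 + 5*i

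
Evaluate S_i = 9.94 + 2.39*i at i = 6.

S_6 = 9.94 + 2.39*6 = 9.94 + 14.34 = 24.28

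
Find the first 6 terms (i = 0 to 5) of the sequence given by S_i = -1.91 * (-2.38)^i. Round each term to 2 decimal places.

This is a geometric sequence.
i=0: S_0 = -1.91 * (-2.38)^0 = -1.91
i=1: S_1 = -1.91 * (-2.38)^1 ≈ 4.55
i=2: S_2 = -1.91 * (-2.38)^2 ≈ -10.82
i=3: S_3 = -1.91 * (-2.38)^3 ≈ 25.75
i=4: S_4 = -1.91 * (-2.38)^4 ≈ -61.28
i=5: S_5 = -1.91 * (-2.38)^5 ≈ 145.85
The first 6 terms are: [-1.91, 4.55, -10.82, 25.75, -61.28, 145.85]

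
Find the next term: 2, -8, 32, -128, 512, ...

Ratios: -8 / 2 = -4.0
This is a geometric sequence with common ratio r = -4.
Next term = 512 * -4 = -2048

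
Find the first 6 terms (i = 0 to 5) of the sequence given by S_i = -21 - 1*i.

This is an arithmetic sequence.
i=0: S_0 = -21 + -1*0 = -21
i=1: S_1 = -21 + -1*1 = -22
i=2: S_2 = -21 + -1*2 = -23
i=3: S_3 = -21 + -1*3 = -24
i=4: S_4 = -21 + -1*4 = -25
i=5: S_5 = -21 + -1*5 = -26
The first 6 terms are: [-21, -22, -23, -24, -25, -26]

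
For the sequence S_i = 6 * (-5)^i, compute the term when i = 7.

S_7 = 6 * (-5)^7 = 6 * -78125 = -468750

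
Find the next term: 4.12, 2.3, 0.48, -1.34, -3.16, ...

Differences: 2.3 - 4.12 = -1.82
This is an arithmetic sequence with common difference d = -1.82.
Next term = -3.16 + -1.82 = -4.98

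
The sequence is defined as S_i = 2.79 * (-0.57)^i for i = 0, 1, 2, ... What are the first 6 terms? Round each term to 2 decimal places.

This is a geometric sequence.
i=0: S_0 = 2.79 * (-0.57)^0 = 2.79
i=1: S_1 = 2.79 * (-0.57)^1 ≈ -1.59
i=2: S_2 = 2.79 * (-0.57)^2 ≈ 0.91
i=3: S_3 = 2.79 * (-0.57)^3 ≈ -0.52
i=4: S_4 = 2.79 * (-0.57)^4 ≈ 0.29
i=5: S_5 = 2.79 * (-0.57)^5 ≈ -0.17
The first 6 terms are: [2.79, -1.59, 0.91, -0.52, 0.29, -0.17]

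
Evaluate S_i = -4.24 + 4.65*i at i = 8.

S_8 = -4.24 + 4.65*8 = -4.24 + 37.2 = 32.96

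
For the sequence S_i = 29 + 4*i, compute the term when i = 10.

S_10 = 29 + 4*10 = 29 + 40 = 69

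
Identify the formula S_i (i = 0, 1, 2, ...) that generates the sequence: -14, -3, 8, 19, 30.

Check differences: -3 - -14 = 11
8 - -3 = 11
Common difference d = 11.
First term a = -14.
Formula: S_i = -14 + 11*i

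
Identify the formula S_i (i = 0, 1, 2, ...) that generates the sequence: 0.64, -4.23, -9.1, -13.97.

Check differences: -4.23 - 0.64 = -4.87
-9.1 - -4.23 = -4.87
Common difference d = -4.87.
First term a = 0.64.
Formula: S_i = 0.64 - 4.87*i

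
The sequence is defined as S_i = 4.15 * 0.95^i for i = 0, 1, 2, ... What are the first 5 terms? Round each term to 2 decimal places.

This is a geometric sequence.
i=0: S_0 = 4.15 * 0.95^0 = 4.15
i=1: S_1 = 4.15 * 0.95^1 ≈ 3.94
i=2: S_2 = 4.15 * 0.95^2 ≈ 3.75
i=3: S_3 = 4.15 * 0.95^3 ≈ 3.56
i=4: S_4 = 4.15 * 0.95^4 ≈ 3.38
The first 5 terms are: [4.15, 3.94, 3.75, 3.56, 3.38]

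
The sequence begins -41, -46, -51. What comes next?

Differences: -46 - -41 = -5
This is an arithmetic sequence with common difference d = -5.
Next term = -51 + -5 = -56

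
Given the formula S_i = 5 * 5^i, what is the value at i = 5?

S_5 = 5 * 5^5 = 5 * 3125 = 15625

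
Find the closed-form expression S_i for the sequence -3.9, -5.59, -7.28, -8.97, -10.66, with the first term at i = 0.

Check differences: -5.59 - -3.9 = -1.69
-7.28 - -5.59 = -1.69
Common difference d = -1.69.
First term a = -3.9.
Formula: S_i = -3.90 - 1.69*i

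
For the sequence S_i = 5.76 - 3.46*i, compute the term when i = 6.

S_6 = 5.76 + -3.46*6 = 5.76 + -20.76 = -15.0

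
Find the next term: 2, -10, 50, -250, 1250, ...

Ratios: -10 / 2 = -5.0
This is a geometric sequence with common ratio r = -5.
Next term = 1250 * -5 = -6250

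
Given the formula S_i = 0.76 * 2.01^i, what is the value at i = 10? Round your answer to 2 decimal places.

S_10 = 0.76 * 2.01^10 ≈ 0.76 * 1076.3675 ≈ 818.04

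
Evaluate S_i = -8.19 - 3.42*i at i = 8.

S_8 = -8.19 + -3.42*8 = -8.19 + -27.36 = -35.55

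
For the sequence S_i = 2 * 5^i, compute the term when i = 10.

S_10 = 2 * 5^10 = 2 * 9765625 = 19531250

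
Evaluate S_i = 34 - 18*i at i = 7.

S_7 = 34 + -18*7 = 34 + -126 = -92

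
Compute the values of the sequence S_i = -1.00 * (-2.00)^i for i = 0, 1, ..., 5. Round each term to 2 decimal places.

This is a geometric sequence.
i=0: S_0 = -1.0 * (-2.0)^0 = -1.0
i=1: S_1 = -1.0 * (-2.0)^1 = 2.0
i=2: S_2 = -1.0 * (-2.0)^2 = -4.0
i=3: S_3 = -1.0 * (-2.0)^3 = 8.0
i=4: S_4 = -1.0 * (-2.0)^4 = -16.0
i=5: S_5 = -1.0 * (-2.0)^5 = 32.0
The first 6 terms are: [-1.0, 2.0, -4.0, 8.0, -16.0, 32.0]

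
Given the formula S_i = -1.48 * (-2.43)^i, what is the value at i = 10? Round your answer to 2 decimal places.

S_10 = -1.48 * (-2.43)^10 ≈ -1.48 * 7178.9799 ≈ -10624.89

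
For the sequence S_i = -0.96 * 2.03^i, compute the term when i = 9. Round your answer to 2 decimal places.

S_9 = -0.96 * 2.03^9 ≈ -0.96 * 585.4157 ≈ -562.0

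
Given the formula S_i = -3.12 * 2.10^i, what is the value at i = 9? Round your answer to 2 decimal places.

S_9 = -3.12 * 2.1^9 ≈ -3.12 * 794.28 ≈ -2478.15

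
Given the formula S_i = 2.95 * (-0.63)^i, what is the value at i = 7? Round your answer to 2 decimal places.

S_7 = 2.95 * (-0.63)^7 ≈ 2.95 * -0.0394 ≈ -0.12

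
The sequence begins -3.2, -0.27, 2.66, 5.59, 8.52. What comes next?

Differences: -0.27 - -3.2 = 2.93
This is an arithmetic sequence with common difference d = 2.93.
Next term = 8.52 + 2.93 = 11.45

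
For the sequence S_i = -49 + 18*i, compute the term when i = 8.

S_8 = -49 + 18*8 = -49 + 144 = 95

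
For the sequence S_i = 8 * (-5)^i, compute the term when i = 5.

S_5 = 8 * (-5)^5 = 8 * -3125 = -25000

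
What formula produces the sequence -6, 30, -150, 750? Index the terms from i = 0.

Check ratios: 30 / -6 = -5.0
Common ratio r = -5.
First term a = -6.
Formula: S_i = -6 * (-5)^i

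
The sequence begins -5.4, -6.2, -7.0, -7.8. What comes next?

Differences: -6.2 - -5.4 = -0.8
This is an arithmetic sequence with common difference d = -0.8.
Next term = -7.8 + -0.8 = -8.6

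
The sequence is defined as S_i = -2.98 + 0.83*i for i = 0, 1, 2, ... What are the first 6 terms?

This is an arithmetic sequence.
i=0: S_0 = -2.98 + 0.83*0 = -2.98
i=1: S_1 = -2.98 + 0.83*1 = -2.15
i=2: S_2 = -2.98 + 0.83*2 = -1.32
i=3: S_3 = -2.98 + 0.83*3 = -0.49
i=4: S_4 = -2.98 + 0.83*4 = 0.34
i=5: S_5 = -2.98 + 0.83*5 = 1.17
The first 6 terms are: [-2.98, -2.15, -1.32, -0.49, 0.34, 1.17]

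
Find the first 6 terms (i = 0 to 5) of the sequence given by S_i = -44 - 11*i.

This is an arithmetic sequence.
i=0: S_0 = -44 + -11*0 = -44
i=1: S_1 = -44 + -11*1 = -55
i=2: S_2 = -44 + -11*2 = -66
i=3: S_3 = -44 + -11*3 = -77
i=4: S_4 = -44 + -11*4 = -88
i=5: S_5 = -44 + -11*5 = -99
The first 6 terms are: [-44, -55, -66, -77, -88, -99]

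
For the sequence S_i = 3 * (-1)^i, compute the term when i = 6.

S_6 = 3 * (-1)^6 = 3 * 1 = 3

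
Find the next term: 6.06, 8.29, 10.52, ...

Differences: 8.29 - 6.06 = 2.23
This is an arithmetic sequence with common difference d = 2.23.
Next term = 10.52 + 2.23 = 12.75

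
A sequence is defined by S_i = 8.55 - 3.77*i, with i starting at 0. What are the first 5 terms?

This is an arithmetic sequence.
i=0: S_0 = 8.55 + -3.77*0 = 8.55
i=1: S_1 = 8.55 + -3.77*1 = 4.78
i=2: S_2 = 8.55 + -3.77*2 = 1.01
i=3: S_3 = 8.55 + -3.77*3 = -2.76
i=4: S_4 = 8.55 + -3.77*4 = -6.53
The first 5 terms are: [8.55, 4.78, 1.01, -2.76, -6.53]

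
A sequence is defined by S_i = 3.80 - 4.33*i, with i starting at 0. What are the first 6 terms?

This is an arithmetic sequence.
i=0: S_0 = 3.8 + -4.33*0 = 3.8
i=1: S_1 = 3.8 + -4.33*1 = -0.53
i=2: S_2 = 3.8 + -4.33*2 = -4.86
i=3: S_3 = 3.8 + -4.33*3 = -9.19
i=4: S_4 = 3.8 + -4.33*4 = -13.52
i=5: S_5 = 3.8 + -4.33*5 = -17.85
The first 6 terms are: [3.8, -0.53, -4.86, -9.19, -13.52, -17.85]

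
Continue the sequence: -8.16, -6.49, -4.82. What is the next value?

Differences: -6.49 - -8.16 = 1.67
This is an arithmetic sequence with common difference d = 1.67.
Next term = -4.82 + 1.67 = -3.15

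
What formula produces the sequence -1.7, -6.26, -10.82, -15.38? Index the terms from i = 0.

Check differences: -6.26 - -1.7 = -4.56
-10.82 - -6.26 = -4.56
Common difference d = -4.56.
First term a = -1.7.
Formula: S_i = -1.70 - 4.56*i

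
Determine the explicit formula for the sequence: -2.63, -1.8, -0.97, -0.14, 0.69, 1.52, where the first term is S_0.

Check differences: -1.8 - -2.63 = 0.83
-0.97 - -1.8 = 0.83
Common difference d = 0.83.
First term a = -2.63.
Formula: S_i = -2.63 + 0.83*i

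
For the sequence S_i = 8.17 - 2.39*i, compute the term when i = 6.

S_6 = 8.17 + -2.39*6 = 8.17 + -14.34 = -6.17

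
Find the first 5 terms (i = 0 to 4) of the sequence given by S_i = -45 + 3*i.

This is an arithmetic sequence.
i=0: S_0 = -45 + 3*0 = -45
i=1: S_1 = -45 + 3*1 = -42
i=2: S_2 = -45 + 3*2 = -39
i=3: S_3 = -45 + 3*3 = -36
i=4: S_4 = -45 + 3*4 = -33
The first 5 terms are: [-45, -42, -39, -36, -33]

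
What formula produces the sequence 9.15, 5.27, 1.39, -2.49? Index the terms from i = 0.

Check differences: 5.27 - 9.15 = -3.88
1.39 - 5.27 = -3.88
Common difference d = -3.88.
First term a = 9.15.
Formula: S_i = 9.15 - 3.88*i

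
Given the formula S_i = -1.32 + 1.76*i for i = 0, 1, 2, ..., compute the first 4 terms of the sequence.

This is an arithmetic sequence.
i=0: S_0 = -1.32 + 1.76*0 = -1.32
i=1: S_1 = -1.32 + 1.76*1 = 0.44
i=2: S_2 = -1.32 + 1.76*2 = 2.2
i=3: S_3 = -1.32 + 1.76*3 = 3.96
The first 4 terms are: [-1.32, 0.44, 2.2, 3.96]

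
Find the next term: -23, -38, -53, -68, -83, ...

Differences: -38 - -23 = -15
This is an arithmetic sequence with common difference d = -15.
Next term = -83 + -15 = -98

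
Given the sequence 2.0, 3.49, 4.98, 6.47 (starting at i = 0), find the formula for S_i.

Check differences: 3.49 - 2.0 = 1.49
4.98 - 3.49 = 1.49
Common difference d = 1.49.
First term a = 2.0.
Formula: S_i = 2.00 + 1.49*i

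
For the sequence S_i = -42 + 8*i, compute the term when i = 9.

S_9 = -42 + 8*9 = -42 + 72 = 30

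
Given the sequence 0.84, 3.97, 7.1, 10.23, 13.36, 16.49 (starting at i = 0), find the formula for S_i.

Check differences: 3.97 - 0.84 = 3.13
7.1 - 3.97 = 3.13
Common difference d = 3.13.
First term a = 0.84.
Formula: S_i = 0.84 + 3.13*i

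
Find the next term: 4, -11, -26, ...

Differences: -11 - 4 = -15
This is an arithmetic sequence with common difference d = -15.
Next term = -26 + -15 = -41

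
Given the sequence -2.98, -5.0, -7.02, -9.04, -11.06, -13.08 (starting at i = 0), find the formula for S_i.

Check differences: -5.0 - -2.98 = -2.02
-7.02 - -5.0 = -2.02
Common difference d = -2.02.
First term a = -2.98.
Formula: S_i = -2.98 - 2.02*i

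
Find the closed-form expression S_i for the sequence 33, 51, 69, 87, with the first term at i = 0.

Check differences: 51 - 33 = 18
69 - 51 = 18
Common difference d = 18.
First term a = 33.
Formula: S_i = 33 + 18*i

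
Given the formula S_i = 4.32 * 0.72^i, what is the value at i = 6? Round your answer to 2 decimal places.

S_6 = 4.32 * 0.72^6 ≈ 4.32 * 0.1393 ≈ 0.6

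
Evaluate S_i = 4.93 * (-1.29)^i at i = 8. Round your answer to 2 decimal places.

S_8 = 4.93 * (-1.29)^8 ≈ 4.93 * 7.6686 ≈ 37.81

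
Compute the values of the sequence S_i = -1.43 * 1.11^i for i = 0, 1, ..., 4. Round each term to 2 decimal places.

This is a geometric sequence.
i=0: S_0 = -1.43 * 1.11^0 = -1.43
i=1: S_1 = -1.43 * 1.11^1 ≈ -1.59
i=2: S_2 = -1.43 * 1.11^2 ≈ -1.76
i=3: S_3 = -1.43 * 1.11^3 ≈ -1.96
i=4: S_4 = -1.43 * 1.11^4 ≈ -2.17
The first 5 terms are: [-1.43, -1.59, -1.76, -1.96, -2.17]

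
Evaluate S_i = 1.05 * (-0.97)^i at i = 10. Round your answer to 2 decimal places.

S_10 = 1.05 * (-0.97)^10 ≈ 1.05 * 0.7374 ≈ 0.77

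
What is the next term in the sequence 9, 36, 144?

Ratios: 36 / 9 = 4.0
This is a geometric sequence with common ratio r = 4.
Next term = 144 * 4 = 576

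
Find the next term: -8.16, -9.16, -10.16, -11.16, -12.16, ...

Differences: -9.16 - -8.16 = -1.0
This is an arithmetic sequence with common difference d = -1.0.
Next term = -12.16 + -1.0 = -13.16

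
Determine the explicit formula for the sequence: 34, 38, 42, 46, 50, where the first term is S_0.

Check differences: 38 - 34 = 4
42 - 38 = 4
Common difference d = 4.
First term a = 34.
Formula: S_i = 34 + 4*i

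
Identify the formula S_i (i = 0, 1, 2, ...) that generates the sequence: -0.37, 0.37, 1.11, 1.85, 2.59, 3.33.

Check differences: 0.37 - -0.37 = 0.74
1.11 - 0.37 = 0.74
Common difference d = 0.74.
First term a = -0.37.
Formula: S_i = -0.37 + 0.74*i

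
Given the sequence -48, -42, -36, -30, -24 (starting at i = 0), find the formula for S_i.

Check differences: -42 - -48 = 6
-36 - -42 = 6
Common difference d = 6.
First term a = -48.
Formula: S_i = -48 + 6*i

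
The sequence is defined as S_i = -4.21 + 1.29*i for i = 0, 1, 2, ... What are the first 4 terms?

This is an arithmetic sequence.
i=0: S_0 = -4.21 + 1.29*0 = -4.21
i=1: S_1 = -4.21 + 1.29*1 = -2.92
i=2: S_2 = -4.21 + 1.29*2 = -1.63
i=3: S_3 = -4.21 + 1.29*3 = -0.34
The first 4 terms are: [-4.21, -2.92, -1.63, -0.34]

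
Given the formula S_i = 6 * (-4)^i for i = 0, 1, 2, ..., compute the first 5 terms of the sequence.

This is a geometric sequence.
i=0: S_0 = 6 * (-4)^0 = 6
i=1: S_1 = 6 * (-4)^1 = -24
i=2: S_2 = 6 * (-4)^2 = 96
i=3: S_3 = 6 * (-4)^3 = -384
i=4: S_4 = 6 * (-4)^4 = 1536
The first 5 terms are: [6, -24, 96, -384, 1536]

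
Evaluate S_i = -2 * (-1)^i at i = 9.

S_9 = -2 * (-1)^9 = -2 * -1 = 2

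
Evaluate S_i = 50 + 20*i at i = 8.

S_8 = 50 + 20*8 = 50 + 160 = 210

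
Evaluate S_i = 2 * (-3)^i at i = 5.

S_5 = 2 * (-3)^5 = 2 * -243 = -486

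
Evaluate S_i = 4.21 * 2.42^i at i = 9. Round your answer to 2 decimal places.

S_9 = 4.21 * 2.42^9 ≈ 4.21 * 2846.6777 ≈ 11984.51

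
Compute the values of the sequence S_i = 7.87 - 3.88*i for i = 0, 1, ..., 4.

This is an arithmetic sequence.
i=0: S_0 = 7.87 + -3.88*0 = 7.87
i=1: S_1 = 7.87 + -3.88*1 = 3.99
i=2: S_2 = 7.87 + -3.88*2 = 0.11
i=3: S_3 = 7.87 + -3.88*3 = -3.77
i=4: S_4 = 7.87 + -3.88*4 = -7.65
The first 5 terms are: [7.87, 3.99, 0.11, -3.77, -7.65]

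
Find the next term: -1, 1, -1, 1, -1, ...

Ratios: 1 / -1 = -1.0
This is a geometric sequence with common ratio r = -1.
Next term = -1 * -1 = 1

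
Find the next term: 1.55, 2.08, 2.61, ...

Differences: 2.08 - 1.55 = 0.53
This is an arithmetic sequence with common difference d = 0.53.
Next term = 2.61 + 0.53 = 3.14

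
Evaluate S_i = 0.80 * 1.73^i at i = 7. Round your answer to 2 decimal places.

S_7 = 0.8 * 1.73^7 ≈ 0.8 * 46.3791 ≈ 37.1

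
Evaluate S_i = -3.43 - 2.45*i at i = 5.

S_5 = -3.43 + -2.45*5 = -3.43 + -12.25 = -15.68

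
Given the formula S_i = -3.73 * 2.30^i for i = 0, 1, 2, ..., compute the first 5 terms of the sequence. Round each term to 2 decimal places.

This is a geometric sequence.
i=0: S_0 = -3.73 * 2.3^0 = -3.73
i=1: S_1 = -3.73 * 2.3^1 ≈ -8.58
i=2: S_2 = -3.73 * 2.3^2 ≈ -19.73
i=3: S_3 = -3.73 * 2.3^3 ≈ -45.38
i=4: S_4 = -3.73 * 2.3^4 ≈ -104.38
The first 5 terms are: [-3.73, -8.58, -19.73, -45.38, -104.38]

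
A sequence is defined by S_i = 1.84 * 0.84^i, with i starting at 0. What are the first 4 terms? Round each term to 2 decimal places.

This is a geometric sequence.
i=0: S_0 = 1.84 * 0.84^0 = 1.84
i=1: S_1 = 1.84 * 0.84^1 ≈ 1.55
i=2: S_2 = 1.84 * 0.84^2 ≈ 1.3
i=3: S_3 = 1.84 * 0.84^3 ≈ 1.09
The first 4 terms are: [1.84, 1.55, 1.3, 1.09]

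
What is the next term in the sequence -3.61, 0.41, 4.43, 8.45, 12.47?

Differences: 0.41 - -3.61 = 4.02
This is an arithmetic sequence with common difference d = 4.02.
Next term = 12.47 + 4.02 = 16.49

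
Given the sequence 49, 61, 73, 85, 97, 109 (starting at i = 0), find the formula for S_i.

Check differences: 61 - 49 = 12
73 - 61 = 12
Common difference d = 12.
First term a = 49.
Formula: S_i = 49 + 12*i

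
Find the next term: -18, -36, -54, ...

Differences: -36 - -18 = -18
This is an arithmetic sequence with common difference d = -18.
Next term = -54 + -18 = -72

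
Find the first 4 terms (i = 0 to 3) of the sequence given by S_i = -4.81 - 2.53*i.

This is an arithmetic sequence.
i=0: S_0 = -4.81 + -2.53*0 = -4.81
i=1: S_1 = -4.81 + -2.53*1 = -7.34
i=2: S_2 = -4.81 + -2.53*2 = -9.87
i=3: S_3 = -4.81 + -2.53*3 = -12.4
The first 4 terms are: [-4.81, -7.34, -9.87, -12.4]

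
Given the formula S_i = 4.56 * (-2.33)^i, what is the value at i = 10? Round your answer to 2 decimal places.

S_10 = 4.56 * (-2.33)^10 ≈ 4.56 * 4715.8416 ≈ 21504.24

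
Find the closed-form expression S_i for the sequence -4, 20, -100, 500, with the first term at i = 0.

Check ratios: 20 / -4 = -5.0
Common ratio r = -5.
First term a = -4.
Formula: S_i = -4 * (-5)^i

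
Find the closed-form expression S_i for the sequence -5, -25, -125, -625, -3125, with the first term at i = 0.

Check ratios: -25 / -5 = 5.0
Common ratio r = 5.
First term a = -5.
Formula: S_i = -5 * 5^i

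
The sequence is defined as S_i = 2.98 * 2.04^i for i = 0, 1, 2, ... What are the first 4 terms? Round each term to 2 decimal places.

This is a geometric sequence.
i=0: S_0 = 2.98 * 2.04^0 = 2.98
i=1: S_1 = 2.98 * 2.04^1 ≈ 6.08
i=2: S_2 = 2.98 * 2.04^2 ≈ 12.4
i=3: S_3 = 2.98 * 2.04^3 ≈ 25.3
The first 4 terms are: [2.98, 6.08, 12.4, 25.3]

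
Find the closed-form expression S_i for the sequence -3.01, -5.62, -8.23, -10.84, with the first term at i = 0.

Check differences: -5.62 - -3.01 = -2.61
-8.23 - -5.62 = -2.61
Common difference d = -2.61.
First term a = -3.01.
Formula: S_i = -3.01 - 2.61*i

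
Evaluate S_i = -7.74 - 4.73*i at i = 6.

S_6 = -7.74 + -4.73*6 = -7.74 + -28.38 = -36.12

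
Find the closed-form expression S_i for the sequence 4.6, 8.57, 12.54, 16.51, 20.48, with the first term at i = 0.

Check differences: 8.57 - 4.6 = 3.97
12.54 - 8.57 = 3.97
Common difference d = 3.97.
First term a = 4.6.
Formula: S_i = 4.60 + 3.97*i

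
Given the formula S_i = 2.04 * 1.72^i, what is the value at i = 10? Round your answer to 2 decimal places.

S_10 = 2.04 * 1.72^10 ≈ 2.04 * 226.6128 ≈ 462.29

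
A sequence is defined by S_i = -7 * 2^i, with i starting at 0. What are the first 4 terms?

This is a geometric sequence.
i=0: S_0 = -7 * 2^0 = -7
i=1: S_1 = -7 * 2^1 = -14
i=2: S_2 = -7 * 2^2 = -28
i=3: S_3 = -7 * 2^3 = -56
The first 4 terms are: [-7, -14, -28, -56]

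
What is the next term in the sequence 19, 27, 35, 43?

Differences: 27 - 19 = 8
This is an arithmetic sequence with common difference d = 8.
Next term = 43 + 8 = 51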